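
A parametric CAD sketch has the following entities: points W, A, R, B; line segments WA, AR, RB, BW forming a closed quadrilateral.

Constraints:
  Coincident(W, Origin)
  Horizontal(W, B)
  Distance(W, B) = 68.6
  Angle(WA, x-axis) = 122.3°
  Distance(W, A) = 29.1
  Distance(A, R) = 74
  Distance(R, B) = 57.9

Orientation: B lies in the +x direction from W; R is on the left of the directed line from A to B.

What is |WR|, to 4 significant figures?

75.80

Checks: |AR| = 74.00 ✓; |RB| = 57.90 ✓.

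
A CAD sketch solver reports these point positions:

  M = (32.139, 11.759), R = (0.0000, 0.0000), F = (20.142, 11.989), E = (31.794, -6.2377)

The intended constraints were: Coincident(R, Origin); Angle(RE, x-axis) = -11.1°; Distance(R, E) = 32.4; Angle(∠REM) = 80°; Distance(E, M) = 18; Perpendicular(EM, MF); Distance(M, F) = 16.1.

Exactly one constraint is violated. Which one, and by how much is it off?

Distance(M, F) = 16.1 — off by 4.10.

R = (0.00, 0.00) ✓; RE at -11.10° ✓; |RE| = 32.40 ✓; ∠REM = 80.00° ✓; |EM| = 18.00 ✓; ∠(EM, MF) = 90.00° ✓; |MF| = 12.00 ✗.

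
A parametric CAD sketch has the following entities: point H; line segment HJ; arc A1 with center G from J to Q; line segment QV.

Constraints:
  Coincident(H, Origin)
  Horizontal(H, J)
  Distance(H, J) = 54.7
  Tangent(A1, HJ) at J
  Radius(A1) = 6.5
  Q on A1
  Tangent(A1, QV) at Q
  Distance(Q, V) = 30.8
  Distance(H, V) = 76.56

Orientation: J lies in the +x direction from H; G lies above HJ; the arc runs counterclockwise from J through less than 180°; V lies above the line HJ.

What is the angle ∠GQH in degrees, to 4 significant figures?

17.97°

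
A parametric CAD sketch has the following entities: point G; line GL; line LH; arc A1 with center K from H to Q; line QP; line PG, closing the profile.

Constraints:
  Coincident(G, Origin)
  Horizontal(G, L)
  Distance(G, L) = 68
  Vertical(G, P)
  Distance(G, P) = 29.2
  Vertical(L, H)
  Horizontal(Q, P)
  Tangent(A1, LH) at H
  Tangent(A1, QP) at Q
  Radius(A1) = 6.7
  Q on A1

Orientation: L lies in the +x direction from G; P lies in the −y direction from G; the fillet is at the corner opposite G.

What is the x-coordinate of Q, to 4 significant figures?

61.30

G is at the origin; GL is horizontal with |GL| = 68.0 and L on the +x side, so L = (68.00, 0.000). G and P share the same x with |GP| = 29.2 and P on the −y side, so P = (0.000, -29.20). The virtual corner opposite G is at (68.00, -29.20). Since A1 is tangent to LH there, KH ⟂ LH and A1 meets QP tangentially, so KQ is at right angles to QP, with radius 6.7, so the center K sits 6.7 in from both sides at K = (61.30, -22.50). That places the tangent points at H = (68.00, -22.50) on LH and Q = (61.30, -29.20) on QP. So Q.x = 61.30.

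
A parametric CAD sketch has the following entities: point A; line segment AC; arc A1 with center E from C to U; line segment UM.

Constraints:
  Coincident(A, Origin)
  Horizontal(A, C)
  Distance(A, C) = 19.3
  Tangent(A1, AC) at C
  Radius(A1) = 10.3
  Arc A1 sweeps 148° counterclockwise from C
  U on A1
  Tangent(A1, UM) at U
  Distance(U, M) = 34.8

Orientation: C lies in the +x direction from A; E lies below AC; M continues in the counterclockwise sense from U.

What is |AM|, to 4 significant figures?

57.31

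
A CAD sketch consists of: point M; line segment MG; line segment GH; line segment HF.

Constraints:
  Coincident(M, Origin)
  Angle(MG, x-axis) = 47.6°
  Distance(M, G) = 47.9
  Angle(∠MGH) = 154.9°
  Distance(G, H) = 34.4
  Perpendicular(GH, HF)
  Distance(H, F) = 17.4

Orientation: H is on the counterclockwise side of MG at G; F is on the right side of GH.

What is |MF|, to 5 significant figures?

86.440

M is at the origin; MG runs at 47.6° with length 47.9, so G = 47.9·(cos 47.6°, sin 47.6°) = (32.299, 35.372). ∠MGH = 154.9°, so GH runs at 47.6° + (180° − 154.9°) = 72.700° from the x-axis; with |GH| = 34.4, H = G + 34.4·(cos 72.700°, sin 72.700°) = (42.529, 68.216). The perpendicularity gives HF at right angles to GH; with |HF| = 17.4 on the right of GH, F = H + 17.4·(0.95476, -0.29737) = (59.142, 63.041). Then |MF| = |F − M| = 86.440.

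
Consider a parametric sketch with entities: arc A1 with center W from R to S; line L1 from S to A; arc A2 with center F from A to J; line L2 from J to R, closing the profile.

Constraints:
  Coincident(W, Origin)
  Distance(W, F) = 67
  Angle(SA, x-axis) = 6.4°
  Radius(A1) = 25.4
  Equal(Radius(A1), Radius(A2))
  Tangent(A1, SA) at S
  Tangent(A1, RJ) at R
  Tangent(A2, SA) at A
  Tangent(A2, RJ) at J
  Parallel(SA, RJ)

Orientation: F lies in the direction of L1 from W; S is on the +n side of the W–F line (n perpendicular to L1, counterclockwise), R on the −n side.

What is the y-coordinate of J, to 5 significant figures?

-17.773

The slot axis is L1's direction at 6.4°, so u = (cos 6.4°, sin 6.4°) = (0.99377, 0.11147) and n = (−sin 6.4°, cos 6.4°) = (-0.11147, 0.99377). W is at the origin and F lies 67.0 along u from W, so F = 67.0·u = (66.582, 7.4684). Tangency of A1 to both parallel lines with radius 25.4 puts S and R at W ± 25.4·n: S = (-2.8313, 25.242), R = (2.8313, -25.242). Equal radii place A and J the same way about F: A = F + 25.4·n = (63.751, 32.710), J = F − 25.4·n = (69.414, -17.773). So J.y = -17.773.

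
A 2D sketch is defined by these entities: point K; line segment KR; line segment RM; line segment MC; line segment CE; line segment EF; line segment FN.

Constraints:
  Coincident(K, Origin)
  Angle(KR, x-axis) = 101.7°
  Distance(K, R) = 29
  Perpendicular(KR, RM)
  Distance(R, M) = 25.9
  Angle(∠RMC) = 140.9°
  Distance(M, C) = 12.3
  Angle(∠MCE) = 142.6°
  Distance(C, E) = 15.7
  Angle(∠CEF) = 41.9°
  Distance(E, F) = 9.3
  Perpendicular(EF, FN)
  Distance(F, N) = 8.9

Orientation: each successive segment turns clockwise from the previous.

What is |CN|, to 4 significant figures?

2.864

K is at the origin; KR runs at 101.7° with length 29.0, so R = (-5.881, 28.40). The perpendicularity gives RM at right angles to KR, so RM runs at 11.70°; with |RM| = 25.9, M = (19.48, 33.65). ∠RMC = 140.9° gives MC at -27.40° from the x-axis; with |MC| = 12.3, C = (30.40, 27.99). ∠MCE = 142.6° gives CE at -64.80° from the x-axis; with |CE| = 15.7, E = (37.09, 13.78). ∠CEF = 41.9° gives EF at 157.1° from the x-axis; with |EF| = 9.3, F = (28.52, 17.40). EF ⟂ FN, so FN runs at 67.10°; with |FN| = 8.9, N = (31.98, 25.60). Then |CN| = |N − C| = 2.864.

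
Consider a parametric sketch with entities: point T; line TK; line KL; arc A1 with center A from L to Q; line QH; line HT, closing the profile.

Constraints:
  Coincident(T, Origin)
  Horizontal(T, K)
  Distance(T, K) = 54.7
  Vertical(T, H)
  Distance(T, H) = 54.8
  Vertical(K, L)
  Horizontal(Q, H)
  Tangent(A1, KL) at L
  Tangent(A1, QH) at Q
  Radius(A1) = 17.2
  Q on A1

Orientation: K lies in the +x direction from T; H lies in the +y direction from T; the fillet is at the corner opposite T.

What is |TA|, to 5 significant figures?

53.104

T is at the origin; T and K share the same y with |TK| = 54.7 and K on the +x side, so K = (54.700, 0.0000). T and H share the same x with |TH| = 54.8 and H on the +y side, so H = (0.0000, 54.800). The virtual corner opposite T is at (54.700, 54.800). Tangency of A1 to KL means the radius AL is perpendicular to KL and A1 meets QH tangentially, so AQ is at right angles to QH, with radius 17.2, so the center A sits 17.2 in from both sides at A = (37.500, 37.600). Then |TA| = |A − T| = 53.104.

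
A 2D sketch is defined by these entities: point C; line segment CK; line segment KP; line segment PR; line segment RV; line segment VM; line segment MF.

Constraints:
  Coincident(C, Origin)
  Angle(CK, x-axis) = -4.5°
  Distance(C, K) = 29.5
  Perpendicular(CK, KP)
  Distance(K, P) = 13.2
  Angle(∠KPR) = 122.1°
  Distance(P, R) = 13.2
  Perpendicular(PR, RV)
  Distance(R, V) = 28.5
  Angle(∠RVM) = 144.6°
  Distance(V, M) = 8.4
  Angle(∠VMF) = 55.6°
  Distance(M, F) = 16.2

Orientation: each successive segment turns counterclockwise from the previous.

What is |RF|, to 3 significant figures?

22.7

C is at the origin; CK runs at -4.5° with length 29.5, so K = (29.4, -2.31). CK is perpendicular to KP, so KP runs at 85.5°; with |KP| = 13.2, P = (30.4, 10.8). ∠KPR = 122.1° gives PR at 143° from the x-axis; with |PR| = 13.2, R = (19.8, 18.7). PR ⟂ RV, so RV runs at -127°; with |RV| = 28.5, V = (2.86, -4.17). ∠RVM = 144.6° gives VM at -91.2° from the x-axis; with |VM| = 8.4, M = (2.68, -12.6). ∠VMF = 55.6° gives MF at 33.2° from the x-axis; with |MF| = 16.2, F = (16.2, -3.69). Then |RF| = |F − R| = 22.7.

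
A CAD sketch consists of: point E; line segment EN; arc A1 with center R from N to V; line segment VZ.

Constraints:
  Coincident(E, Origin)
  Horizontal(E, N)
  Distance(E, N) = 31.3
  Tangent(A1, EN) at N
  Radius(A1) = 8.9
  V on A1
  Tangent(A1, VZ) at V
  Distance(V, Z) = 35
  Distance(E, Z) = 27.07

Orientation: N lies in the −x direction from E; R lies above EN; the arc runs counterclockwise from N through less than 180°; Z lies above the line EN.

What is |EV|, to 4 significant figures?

25.19

E is at the origin; E and N share the same y with |EN| = 31.3 and N on the −x side, so N = (-31.30, 0.000). Tangency of A1 to EN means the radius RN is perpendicular to EN, so R = N + (0, 8.9) = (-31.30, 8.900). Since RV ⟂ VZ (tangency), |RZ| = √(8.9² + 35.0²) = 36.11 regardless of where V sits on A1. So Z lies on both circle(E, 27.07) and circle(R, 36.11); the above-EN intersection is Z = (-0.08996, 27.07). V is the foot of the tangent from Z: V = (-25.06, 2.549).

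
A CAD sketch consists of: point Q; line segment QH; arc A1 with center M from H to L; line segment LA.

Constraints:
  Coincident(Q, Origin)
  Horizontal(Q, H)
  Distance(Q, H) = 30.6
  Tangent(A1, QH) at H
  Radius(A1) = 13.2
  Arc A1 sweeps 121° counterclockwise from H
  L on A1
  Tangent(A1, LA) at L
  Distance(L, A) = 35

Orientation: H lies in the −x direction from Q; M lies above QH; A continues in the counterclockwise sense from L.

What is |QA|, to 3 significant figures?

62.4

Q is at the origin; Q and H share the same y with |QH| = 30.6 and H on the −x side, so H = (-30.6, 0.00). The tangent condition forces MH to be normal to QH, so M = H + (0, 13.2) = (-30.6, 13.2). On A1, H sits at bearing -90° from M; a 121° counterclockwise sweep puts L at bearing 31°, so L = M + 13.2·(cos 31°, sin 31°) = (-19.3, 20.0). A1 meets LA tangentially, so ML is at right angles to LA, so LA runs along (−sin 31°, cos 31°); with |LA| = 35.0, A = (-37.3, 50.0). Then |QA| = |A − Q| = 62.4.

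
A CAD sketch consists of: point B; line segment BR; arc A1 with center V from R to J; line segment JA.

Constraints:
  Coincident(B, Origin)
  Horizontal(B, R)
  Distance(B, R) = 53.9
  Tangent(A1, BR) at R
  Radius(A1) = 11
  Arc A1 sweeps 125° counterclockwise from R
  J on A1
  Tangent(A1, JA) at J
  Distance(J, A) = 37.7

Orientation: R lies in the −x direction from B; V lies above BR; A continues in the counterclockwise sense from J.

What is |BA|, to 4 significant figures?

82.14

B is at the origin; BR is horizontal with |BR| = 53.9 and R on the −x side, so R = (-53.90, 0.000). The tangent condition forces VR to be normal to BR, so V = R + (0, 11) = (-53.90, 11.00). On A1, R sits at bearing -90° from V; a 125° counterclockwise sweep puts J at bearing 35°, so J = V + 11.0·(cos 35°, sin 35°) = (-44.89, 17.31). A1 meets JA tangentially, so VJ is at right angles to JA, so JA runs along (−sin 35°, cos 35°); with |JA| = 37.7, A = (-66.51, 48.19). Then |BA| = |A − B| = 82.14.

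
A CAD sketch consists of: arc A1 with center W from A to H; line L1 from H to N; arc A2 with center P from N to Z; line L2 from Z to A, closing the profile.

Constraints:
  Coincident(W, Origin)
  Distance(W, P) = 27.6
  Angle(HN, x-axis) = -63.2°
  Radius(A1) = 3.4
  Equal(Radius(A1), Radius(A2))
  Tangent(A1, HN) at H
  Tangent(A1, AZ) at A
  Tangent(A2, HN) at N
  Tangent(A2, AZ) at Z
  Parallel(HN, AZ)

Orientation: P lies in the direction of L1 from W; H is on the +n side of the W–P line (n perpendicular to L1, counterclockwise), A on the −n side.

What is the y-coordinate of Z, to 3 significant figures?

-26.2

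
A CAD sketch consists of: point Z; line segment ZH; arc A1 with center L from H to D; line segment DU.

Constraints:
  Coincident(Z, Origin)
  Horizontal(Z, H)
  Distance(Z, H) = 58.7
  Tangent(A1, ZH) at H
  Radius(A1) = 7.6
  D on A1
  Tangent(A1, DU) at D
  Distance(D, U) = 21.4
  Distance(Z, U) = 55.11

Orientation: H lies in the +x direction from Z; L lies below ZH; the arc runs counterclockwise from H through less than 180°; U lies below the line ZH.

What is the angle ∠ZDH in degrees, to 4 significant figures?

132.5°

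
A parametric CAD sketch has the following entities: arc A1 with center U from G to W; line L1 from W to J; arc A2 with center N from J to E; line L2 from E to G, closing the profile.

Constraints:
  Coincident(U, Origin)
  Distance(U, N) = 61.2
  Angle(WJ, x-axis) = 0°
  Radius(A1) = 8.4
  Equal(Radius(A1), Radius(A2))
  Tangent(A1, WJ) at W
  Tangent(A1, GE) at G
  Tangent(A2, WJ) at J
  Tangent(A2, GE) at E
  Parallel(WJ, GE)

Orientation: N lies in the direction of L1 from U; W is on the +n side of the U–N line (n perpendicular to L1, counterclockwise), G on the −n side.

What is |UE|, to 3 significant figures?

61.8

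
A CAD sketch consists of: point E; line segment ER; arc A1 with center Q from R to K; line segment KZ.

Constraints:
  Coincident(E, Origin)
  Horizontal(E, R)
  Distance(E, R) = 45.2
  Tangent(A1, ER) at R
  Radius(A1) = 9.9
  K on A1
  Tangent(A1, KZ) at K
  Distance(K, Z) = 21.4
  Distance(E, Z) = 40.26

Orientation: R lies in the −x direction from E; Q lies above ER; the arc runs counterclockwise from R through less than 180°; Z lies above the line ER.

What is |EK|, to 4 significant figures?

36.41

Checks: |QK| = 9.900 ✓; ∠(QK, KZ) = 90.00° ✓; |KZ| = 21.40 ✓; |EZ| = 40.26 ✓.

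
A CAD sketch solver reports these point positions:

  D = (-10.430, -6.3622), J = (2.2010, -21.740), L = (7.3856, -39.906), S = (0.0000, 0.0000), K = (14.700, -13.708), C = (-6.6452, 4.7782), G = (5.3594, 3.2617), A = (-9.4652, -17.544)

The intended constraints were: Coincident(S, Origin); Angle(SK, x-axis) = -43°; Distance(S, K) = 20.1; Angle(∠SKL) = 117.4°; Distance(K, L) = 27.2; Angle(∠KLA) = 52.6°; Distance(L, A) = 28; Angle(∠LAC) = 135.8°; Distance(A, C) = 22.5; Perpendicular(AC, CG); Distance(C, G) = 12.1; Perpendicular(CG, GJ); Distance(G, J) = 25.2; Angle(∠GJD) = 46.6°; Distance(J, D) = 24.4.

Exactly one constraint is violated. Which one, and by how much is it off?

Distance(J, D) = 24.4 — off by 4.50.

S = (0.00, 0.00) ✓; SK at -43.00° ✓; |SK| = 20.10 ✓; ∠SKL = 117.4° ✓; |KL| = 27.20 ✓; ∠KLA = 52.60° ✓; |LA| = 28.00 ✓; ∠LAC = 135.8° ✓; |AC| = 22.50 ✓; ∠(AC, CG) = 90.00° ✓; |CG| = 12.10 ✓; ∠(CG, GJ) = 90.00° ✓; |GJ| = 25.20 ✓; ∠GJD = 46.60° ✓; |JD| = 19.90 ✗.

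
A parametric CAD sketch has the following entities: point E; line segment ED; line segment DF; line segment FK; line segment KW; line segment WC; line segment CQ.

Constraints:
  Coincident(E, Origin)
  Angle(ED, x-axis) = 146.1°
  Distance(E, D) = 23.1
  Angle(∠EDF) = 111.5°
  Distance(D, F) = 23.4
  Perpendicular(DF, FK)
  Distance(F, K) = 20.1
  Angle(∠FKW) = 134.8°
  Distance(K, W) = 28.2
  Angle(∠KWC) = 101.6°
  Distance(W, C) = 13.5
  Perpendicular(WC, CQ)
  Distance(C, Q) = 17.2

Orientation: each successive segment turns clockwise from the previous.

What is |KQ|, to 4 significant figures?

21.82

E is at the origin; ED runs at 146.1° with length 23.1, so D = (-19.17, 12.88). ∠EDF = 111.5° gives DF at 77.60° from the x-axis; with |DF| = 23.4, F = (-14.15, 35.74). DF ⟂ FK, so FK runs at -12.40°; with |FK| = 20.1, K = (5.483, 31.42). ∠FKW = 134.8° gives KW at -57.60° from the x-axis; with |KW| = 28.2, W = (20.59, 7.612). ∠KWC = 101.6° gives WC at -136.0° from the x-axis; with |WC| = 13.5, C = (10.88, -1.766). The perpendicularity gives CQ at right angles to WC, so CQ runs at 134.0°; with |CQ| = 17.2, Q = (-1.066, 10.61). Then |KQ| = |Q − K| = 21.82.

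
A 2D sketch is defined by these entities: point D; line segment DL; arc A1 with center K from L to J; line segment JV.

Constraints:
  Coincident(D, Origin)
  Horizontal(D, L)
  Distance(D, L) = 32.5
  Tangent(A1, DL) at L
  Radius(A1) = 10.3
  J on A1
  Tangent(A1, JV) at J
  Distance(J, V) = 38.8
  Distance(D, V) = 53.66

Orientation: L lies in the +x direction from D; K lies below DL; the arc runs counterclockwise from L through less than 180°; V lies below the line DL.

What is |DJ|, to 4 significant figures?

24.44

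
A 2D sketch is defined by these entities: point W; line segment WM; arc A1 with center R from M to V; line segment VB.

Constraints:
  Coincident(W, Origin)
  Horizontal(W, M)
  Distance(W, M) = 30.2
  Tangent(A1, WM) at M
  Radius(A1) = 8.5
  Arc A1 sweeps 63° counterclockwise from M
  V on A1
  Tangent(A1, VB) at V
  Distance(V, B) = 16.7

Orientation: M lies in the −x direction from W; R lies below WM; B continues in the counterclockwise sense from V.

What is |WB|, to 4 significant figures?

49.38

W is at the origin; WM is horizontal with |WM| = 30.2 and M on the −x side, so M = (-30.20, 0.000). A1 meets WM tangentially, so RM is at right angles to WM, so R = M + (0, -8.5) = (-30.20, -8.500). On A1, M sits at bearing 90° from R; a 63° counterclockwise sweep puts V at bearing 153°, so V = R + 8.5·(cos 153°, sin 153°) = (-37.77, -4.641). Tangency of A1 to VB means the radius RV is perpendicular to VB, so VB runs along (−sin 153°, cos 153°); with |VB| = 16.7, B = (-45.36, -19.52). Then |WB| = |B − W| = 49.38.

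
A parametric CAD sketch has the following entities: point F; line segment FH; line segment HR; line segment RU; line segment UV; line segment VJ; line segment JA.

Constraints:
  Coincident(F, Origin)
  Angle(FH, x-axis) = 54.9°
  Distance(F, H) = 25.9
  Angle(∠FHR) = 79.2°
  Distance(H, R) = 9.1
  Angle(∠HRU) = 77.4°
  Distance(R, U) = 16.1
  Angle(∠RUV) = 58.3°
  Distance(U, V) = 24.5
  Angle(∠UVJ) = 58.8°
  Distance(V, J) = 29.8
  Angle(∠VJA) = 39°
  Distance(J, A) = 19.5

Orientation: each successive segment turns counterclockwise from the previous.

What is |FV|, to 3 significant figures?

31.7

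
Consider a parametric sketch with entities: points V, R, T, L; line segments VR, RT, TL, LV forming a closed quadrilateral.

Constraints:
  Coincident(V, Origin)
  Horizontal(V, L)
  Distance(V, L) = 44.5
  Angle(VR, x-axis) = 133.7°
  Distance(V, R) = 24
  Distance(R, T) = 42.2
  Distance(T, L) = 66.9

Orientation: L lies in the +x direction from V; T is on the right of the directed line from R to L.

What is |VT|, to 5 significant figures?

30.451

V is at the origin; V and L share the same y with |VL| = 44.5 and L in +x, so L = (44.5, 0). VR runs at 133.7° with |VR| = 24.0, so R = (-16.581, 17.351). T is determined by |RT| = 42.2 and |TL| = 66.9 together: it lies at the intersection of circle(R, 42.2) and circle(L, 66.9). With |RL| = 63.498, the foot of the radical line on RL is 10.530 from R and the perpendicular offset is √(42.2² − 10.530²) = 40.865. Taking the right-of-RL solution: T = (-17.619, -24.836).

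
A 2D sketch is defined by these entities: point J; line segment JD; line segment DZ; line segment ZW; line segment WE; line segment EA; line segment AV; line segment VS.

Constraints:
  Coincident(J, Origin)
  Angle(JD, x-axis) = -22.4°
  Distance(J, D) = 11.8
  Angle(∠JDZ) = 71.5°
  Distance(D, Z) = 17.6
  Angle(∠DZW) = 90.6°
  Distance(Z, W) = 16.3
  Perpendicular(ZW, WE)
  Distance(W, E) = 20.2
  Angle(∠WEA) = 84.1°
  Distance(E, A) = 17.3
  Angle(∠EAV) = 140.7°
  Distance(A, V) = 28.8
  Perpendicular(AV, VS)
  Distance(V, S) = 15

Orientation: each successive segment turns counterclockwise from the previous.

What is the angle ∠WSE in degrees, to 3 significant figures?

25.6°

J is at the origin; JD runs at -22.4° with length 11.8, so D = (10.9, -4.50). ∠JDZ = 71.5° gives DZ at 86.1° from the x-axis; with |DZ| = 17.6, Z = (12.1, 13.1). ∠DZW = 90.6° gives ZW at 176° from the x-axis; with |ZW| = 16.3, W = (-4.14, 14.3). ZW is perpendicular to WE, so WE runs at -94.5°; with |WE| = 20.2, E = (-5.73, -5.80). ∠WEA = 84.1° gives EA at 1.40° from the x-axis; with |EA| = 17.3, A = (11.6, -5.37). ∠EAV = 140.7° gives AV at 40.7° from the x-axis; with |AV| = 28.8, V = (33.4, 13.4). AV ⟂ VS, so VS runs at 131°; with |VS| = 15.0, S = (23.6, 24.8). Then cos ∠WSE = SW·SE / (|SW||SE|), giving 25.6°.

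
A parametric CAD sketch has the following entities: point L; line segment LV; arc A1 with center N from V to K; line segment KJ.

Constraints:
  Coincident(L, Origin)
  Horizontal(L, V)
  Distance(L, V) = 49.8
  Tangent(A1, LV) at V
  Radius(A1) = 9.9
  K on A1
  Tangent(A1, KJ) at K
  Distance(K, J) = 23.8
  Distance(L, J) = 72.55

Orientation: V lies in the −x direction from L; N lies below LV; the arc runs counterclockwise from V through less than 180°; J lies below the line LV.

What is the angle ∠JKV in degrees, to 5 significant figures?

143.36°

L is at the origin; LV is horizontal with |LV| = 49.8 and V on the −x side, so V = (-49.800, 0.0000). Tangency of A1 to LV means the radius NV is perpendicular to LV, so N = V + (0, -9.9) = (-49.800, -9.9000). Since NK ⟂ KJ (tangency), |NJ| = √(9.9² + 23.8²) = 25.777 regardless of where K sits on A1. So J lies on both circle(L, 72.55) and circle(N, 25.777); the below-LV intersection is J = (-66.126, -29.848). K is the foot of the tangent from J: K = (-59.282, -7.0532).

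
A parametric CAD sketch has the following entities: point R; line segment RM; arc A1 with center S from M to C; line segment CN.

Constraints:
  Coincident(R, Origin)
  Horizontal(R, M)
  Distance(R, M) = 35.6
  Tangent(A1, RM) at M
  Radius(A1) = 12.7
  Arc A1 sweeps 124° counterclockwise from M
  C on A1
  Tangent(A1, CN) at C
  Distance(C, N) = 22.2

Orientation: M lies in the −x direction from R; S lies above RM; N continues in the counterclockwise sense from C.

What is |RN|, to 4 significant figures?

53.52

R is at the origin; R and M share the same y with |RM| = 35.6 and M on the −x side, so M = (-35.60, 0.000). Since A1 is tangent to RM there, SM ⟂ RM, so S = M + (0, 12.7) = (-35.60, 12.70). On A1, M sits at bearing -90° from S; a 124° counterclockwise sweep puts C at bearing 34°, so C = S + 12.7·(cos 34°, sin 34°) = (-25.07, 19.80). Tangency of A1 to CN means the radius SC is perpendicular to CN, so CN runs along (−sin 34°, cos 34°); with |CN| = 22.2, N = (-37.49, 38.21). Then |RN| = |N − R| = 53.52.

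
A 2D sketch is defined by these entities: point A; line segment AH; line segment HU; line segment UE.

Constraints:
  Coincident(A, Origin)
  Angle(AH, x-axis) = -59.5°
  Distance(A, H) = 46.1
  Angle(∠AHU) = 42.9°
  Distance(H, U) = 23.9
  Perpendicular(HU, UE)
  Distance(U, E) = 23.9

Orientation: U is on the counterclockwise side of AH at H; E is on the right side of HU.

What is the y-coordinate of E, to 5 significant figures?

-21.511

A is at the origin; AH runs at -59.5° with length 46.1, so H = 46.1·(cos -59.5°, sin -59.5°) = (23.398, -39.721). ∠AHU = 42.9°, so HU runs at -59.5° + (180° − 42.9°) = 77.600° from the x-axis; with |HU| = 23.9, U = H + 23.9·(cos 77.600°, sin 77.600°) = (28.530, -16.379). HU is perpendicular to UE; with |UE| = 23.9 on the right of HU, E = U + 23.9·(0.97667, -0.21474) = (51.872, -21.511). So E.y = -21.511.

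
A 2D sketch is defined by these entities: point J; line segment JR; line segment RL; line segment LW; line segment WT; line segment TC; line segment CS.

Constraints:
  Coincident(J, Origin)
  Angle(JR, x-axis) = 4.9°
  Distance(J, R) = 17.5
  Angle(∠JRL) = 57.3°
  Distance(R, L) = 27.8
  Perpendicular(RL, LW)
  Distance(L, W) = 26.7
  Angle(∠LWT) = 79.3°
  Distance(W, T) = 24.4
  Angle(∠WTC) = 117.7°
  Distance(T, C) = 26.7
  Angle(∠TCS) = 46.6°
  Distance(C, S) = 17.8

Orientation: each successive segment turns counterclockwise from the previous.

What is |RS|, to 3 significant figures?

12.8

J is at the origin; JR runs at 4.9° with length 17.5, so R = (17.4, 1.49). ∠JRL = 57.3° gives RL at 128° from the x-axis; with |RL| = 27.8, L = (0.474, 23.5). The perpendicularity gives LW at right angles to RL, so LW runs at -142°; with |LW| = 26.7, W = (-20.7, 7.23). ∠LWT = 79.3° gives WT at -41.7° from the x-axis; with |WT| = 24.4, T = (-2.46, -9.00). ∠WTC = 117.7° gives TC at 20.6° from the x-axis; with |TC| = 26.7, C = (22.5, 0.392). ∠TCS = 46.6° gives CS at 154° from the x-axis; with |CS| = 17.8, S = (6.53, 8.20). Then |RS| = |S − R| = 12.8.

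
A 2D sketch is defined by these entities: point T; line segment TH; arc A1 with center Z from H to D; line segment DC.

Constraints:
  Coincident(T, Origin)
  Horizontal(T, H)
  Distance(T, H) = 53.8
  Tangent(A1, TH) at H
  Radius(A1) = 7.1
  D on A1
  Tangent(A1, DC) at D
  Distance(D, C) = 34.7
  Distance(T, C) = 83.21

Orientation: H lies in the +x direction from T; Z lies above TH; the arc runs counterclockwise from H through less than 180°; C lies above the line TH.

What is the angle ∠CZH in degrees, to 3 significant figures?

142°

Checks: T = (0.00, 0.00) ✓; |TH| = 53.80 ✓; |ZD| = 7.100 ✓; ∠(ZD, DC) = 90.00° ✓; |DC| = 34.70 ✓; |TC| = 83.21 ✓.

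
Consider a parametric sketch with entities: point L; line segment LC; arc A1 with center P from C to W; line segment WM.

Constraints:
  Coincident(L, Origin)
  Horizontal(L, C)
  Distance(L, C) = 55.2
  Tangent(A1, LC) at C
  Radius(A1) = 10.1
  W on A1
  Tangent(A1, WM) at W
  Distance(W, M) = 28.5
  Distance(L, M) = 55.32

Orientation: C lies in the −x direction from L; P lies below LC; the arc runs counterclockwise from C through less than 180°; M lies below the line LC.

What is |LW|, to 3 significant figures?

64.5

L is at the origin; L and C share the same y with |LC| = 55.2 and C on the −x side, so C = (-55.2, 0.00). Tangency of A1 to LC means the radius PC is perpendicular to LC, so P = C + (0, -10.1) = (-55.2, -10.1). Since PW ⟂ WM (tangency), |PM| = √(10.1² + 28.5²) = 30.2 regardless of where W sits on A1. So M lies on both circle(L, 55.32) and circle(P, 30.2); the below-LC intersection is M = (-41.2, -36.9). W is the foot of the tangent from M: W = (-62.1, -17.5).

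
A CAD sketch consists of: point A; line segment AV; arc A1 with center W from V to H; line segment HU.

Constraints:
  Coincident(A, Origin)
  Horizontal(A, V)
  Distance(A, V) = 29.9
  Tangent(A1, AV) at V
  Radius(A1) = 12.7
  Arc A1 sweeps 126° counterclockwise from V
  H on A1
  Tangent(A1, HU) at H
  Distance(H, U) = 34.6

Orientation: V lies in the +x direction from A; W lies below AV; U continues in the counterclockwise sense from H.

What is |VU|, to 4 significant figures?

49.20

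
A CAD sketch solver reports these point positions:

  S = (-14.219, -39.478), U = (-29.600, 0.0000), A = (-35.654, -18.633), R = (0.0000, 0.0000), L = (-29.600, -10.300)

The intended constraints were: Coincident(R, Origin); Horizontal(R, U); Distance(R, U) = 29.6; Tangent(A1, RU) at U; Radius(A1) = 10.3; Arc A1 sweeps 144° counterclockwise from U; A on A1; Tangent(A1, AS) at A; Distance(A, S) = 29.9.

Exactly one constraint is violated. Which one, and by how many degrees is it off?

Tangent(A1, AS) at A — off by 8.20°.

R = (0.00, 0.00) ✓; R.y = 0.00, U.y = 0.00 ✓; |RU| = 29.60 ✓; ∠(LU, UR) = 90.00° ✓; |LU| = 10.30 ✓; bearing(L→A) − bearing(L→U) = 144.0° ✓; |LA| = 10.30 ✓; ∠(LA, AS) = 98.20° ✗; |AS| = 29.90 ✓.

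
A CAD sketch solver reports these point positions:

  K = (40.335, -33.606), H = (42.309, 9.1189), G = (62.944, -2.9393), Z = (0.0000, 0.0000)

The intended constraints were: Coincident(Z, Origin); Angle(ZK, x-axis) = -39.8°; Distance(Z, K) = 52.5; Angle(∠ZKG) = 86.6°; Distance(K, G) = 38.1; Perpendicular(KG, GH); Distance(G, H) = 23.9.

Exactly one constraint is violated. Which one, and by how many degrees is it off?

Perpendicular(KG, GH) — off by 6.10°.

Z = (0.00, 0.00) ✓; ZK at -39.80° ✓; |ZK| = 52.50 ✓; ∠ZKG = 86.60° ✓; |KG| = 38.10 ✓; ∠(KG, GH) = 96.10° ✗; |GH| = 23.90 ✓.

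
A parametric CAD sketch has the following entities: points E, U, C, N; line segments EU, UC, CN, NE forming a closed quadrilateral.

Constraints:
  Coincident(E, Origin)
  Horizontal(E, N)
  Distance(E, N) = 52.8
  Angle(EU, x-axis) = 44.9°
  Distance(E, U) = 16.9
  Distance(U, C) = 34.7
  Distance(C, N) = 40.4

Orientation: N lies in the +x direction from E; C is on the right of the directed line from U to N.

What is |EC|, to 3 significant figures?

29.1

E is at the origin; EN is horizontal with |EN| = 52.8 and N in +x, so N = (52.8, 0). EU runs at 44.9° with |EU| = 16.9, so U = (12.0, 11.9). C is determined by |UC| = 34.7 and |CN| = 40.4 together: it lies at the intersection of circle(U, 34.7) and circle(N, 40.4). With |UN| = 42.5, the foot of the radical line on UN is 16.2 from U and the perpendicular offset is √(34.7² − 16.2²) = 30.7. Taking the right-of-UN solution: C = (19.0, -22.1).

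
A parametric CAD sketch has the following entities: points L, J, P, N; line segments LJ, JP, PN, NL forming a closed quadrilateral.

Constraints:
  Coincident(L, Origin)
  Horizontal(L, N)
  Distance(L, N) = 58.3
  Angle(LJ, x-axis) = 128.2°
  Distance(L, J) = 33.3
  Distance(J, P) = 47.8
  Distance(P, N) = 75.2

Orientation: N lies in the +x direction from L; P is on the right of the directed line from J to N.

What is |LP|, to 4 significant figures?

25.29

L is at the origin; LN is horizontal with |LN| = 58.3 and N in +x, so N = (58.3, 0). LJ runs at 128.2° with |LJ| = 33.3, so J = (-20.59, 26.17). P is determined by |JP| = 47.8 and |PN| = 75.2 together: it lies at the intersection of circle(J, 47.8) and circle(N, 75.2). With |JN| = 83.12, the foot of the radical line on JN is 21.29 from J and the perpendicular offset is √(47.8² − 21.29²) = 42.80. Taking the right-of-JN solution: P = (-13.86, -21.15).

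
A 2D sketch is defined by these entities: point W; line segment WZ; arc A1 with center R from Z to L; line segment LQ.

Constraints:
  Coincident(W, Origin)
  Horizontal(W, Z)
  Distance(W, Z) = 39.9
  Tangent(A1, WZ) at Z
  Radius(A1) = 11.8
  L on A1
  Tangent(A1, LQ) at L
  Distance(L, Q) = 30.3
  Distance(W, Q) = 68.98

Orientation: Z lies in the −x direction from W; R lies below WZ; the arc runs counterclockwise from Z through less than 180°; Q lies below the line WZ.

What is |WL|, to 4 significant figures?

52.51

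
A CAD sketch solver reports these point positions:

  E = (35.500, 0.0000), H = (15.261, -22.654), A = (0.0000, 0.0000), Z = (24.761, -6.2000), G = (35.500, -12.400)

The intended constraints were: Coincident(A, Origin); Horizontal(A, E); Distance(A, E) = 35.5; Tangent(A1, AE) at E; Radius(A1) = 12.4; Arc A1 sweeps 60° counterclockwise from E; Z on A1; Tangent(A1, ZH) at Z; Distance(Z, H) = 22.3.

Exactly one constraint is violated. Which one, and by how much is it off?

Distance(Z, H) = 22.3 — off by 3.30.

A = (0.00, 0.00) ✓; A.y = 0.00, E.y = 0.00 ✓; |AE| = 35.50 ✓; ∠(GE, EA) = 90.00° ✓; |GE| = 12.40 ✓; bearing(G→Z) − bearing(G→E) = 60.00° ✓; |GZ| = 12.40 ✓; ∠(GZ, ZH) = 90.00° ✓; |ZH| = 19.00 ✗.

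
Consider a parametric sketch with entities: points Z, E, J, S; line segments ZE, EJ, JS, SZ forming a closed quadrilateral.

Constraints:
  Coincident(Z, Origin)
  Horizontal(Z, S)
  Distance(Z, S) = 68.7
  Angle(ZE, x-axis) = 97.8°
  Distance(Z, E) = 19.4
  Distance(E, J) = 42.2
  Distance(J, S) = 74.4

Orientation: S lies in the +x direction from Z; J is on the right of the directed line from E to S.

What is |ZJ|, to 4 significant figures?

23.07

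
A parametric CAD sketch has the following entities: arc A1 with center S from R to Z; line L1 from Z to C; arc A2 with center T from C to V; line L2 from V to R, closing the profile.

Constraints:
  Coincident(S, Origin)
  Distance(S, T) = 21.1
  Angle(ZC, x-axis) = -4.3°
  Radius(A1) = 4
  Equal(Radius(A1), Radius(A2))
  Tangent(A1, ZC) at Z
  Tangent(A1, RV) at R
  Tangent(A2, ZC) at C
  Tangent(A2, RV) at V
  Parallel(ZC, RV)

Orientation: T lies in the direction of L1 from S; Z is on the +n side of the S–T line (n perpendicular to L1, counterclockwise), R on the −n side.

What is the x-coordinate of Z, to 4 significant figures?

0.2999

The slot axis is L1's direction at -4.3°, so u = (cos -4.3°, sin -4.3°) = (0.9972, -0.07498) and n = (−sin -4.3°, cos -4.3°) = (0.07498, 0.9972). S is at the origin and T lies 21.1 along u from S, so T = 21.1·u = (21.04, -1.582). Tangency of A1 to both parallel lines with radius 4.0 puts Z and R at S ± 4.0·n: Z = (0.2999, 3.989), R = (-0.2999, -3.989). So Z.x = 0.2999.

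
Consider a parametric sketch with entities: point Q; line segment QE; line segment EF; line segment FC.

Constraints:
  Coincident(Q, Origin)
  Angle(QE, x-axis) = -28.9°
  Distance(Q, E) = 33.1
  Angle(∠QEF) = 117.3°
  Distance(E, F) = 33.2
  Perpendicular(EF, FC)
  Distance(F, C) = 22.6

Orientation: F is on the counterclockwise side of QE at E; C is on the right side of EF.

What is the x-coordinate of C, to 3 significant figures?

69.1

∠QEF = 117.3°, so EF runs at -28.9° + (180° − 117.3°) = 33.8° from the x-axis; with |EF| = 33.2, F = E + 33.2·(cos 33.8°, sin 33.8°) = (56.6, 2.47). EF ⟂ FC; with |FC| = 22.6 on the right of EF, C = F + 22.6·(0.556, -0.831) = (69.1, -16.3). So C.x = 69.1.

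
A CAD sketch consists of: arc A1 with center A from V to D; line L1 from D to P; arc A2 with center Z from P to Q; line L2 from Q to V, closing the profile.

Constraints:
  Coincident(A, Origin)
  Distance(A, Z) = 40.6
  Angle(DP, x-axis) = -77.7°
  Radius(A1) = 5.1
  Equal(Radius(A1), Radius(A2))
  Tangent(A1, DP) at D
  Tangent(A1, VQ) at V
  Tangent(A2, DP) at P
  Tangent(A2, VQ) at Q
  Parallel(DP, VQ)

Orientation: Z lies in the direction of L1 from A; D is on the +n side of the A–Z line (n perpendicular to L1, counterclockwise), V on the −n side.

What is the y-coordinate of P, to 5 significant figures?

-38.582

The slot axis is L1's direction at -77.7°, so u = (cos -77.7°, sin -77.7°) = (0.21303, -0.97705) and n = (−sin -77.7°, cos -77.7°) = (0.97705, 0.21303). A is at the origin and Z lies 40.6 along u from A, so Z = 40.6·u = (8.6490, -39.668). Tangency of A1 to both parallel lines with radius 5.1 puts D and V at A ± 5.1·n: D = (4.9829, 1.0865), V = (-4.9829, -1.0865). Equal radii place P and Q the same way about Z: P = Z + 5.1·n = (13.632, -38.582), Q = Z − 5.1·n = (3.6661, -40.755). So P.y = -38.582.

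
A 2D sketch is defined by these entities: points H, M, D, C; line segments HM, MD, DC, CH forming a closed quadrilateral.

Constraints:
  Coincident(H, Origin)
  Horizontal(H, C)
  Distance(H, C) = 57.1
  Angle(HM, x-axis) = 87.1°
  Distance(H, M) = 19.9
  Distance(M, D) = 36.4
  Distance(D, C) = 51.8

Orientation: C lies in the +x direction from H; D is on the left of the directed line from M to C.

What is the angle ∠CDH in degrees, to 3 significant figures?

66.7°

Checks: |HC| = 57.10 ✓; |HM| = 19.90 ✓; |MD| = 36.40 ✓; |DC| = 51.80 ✓.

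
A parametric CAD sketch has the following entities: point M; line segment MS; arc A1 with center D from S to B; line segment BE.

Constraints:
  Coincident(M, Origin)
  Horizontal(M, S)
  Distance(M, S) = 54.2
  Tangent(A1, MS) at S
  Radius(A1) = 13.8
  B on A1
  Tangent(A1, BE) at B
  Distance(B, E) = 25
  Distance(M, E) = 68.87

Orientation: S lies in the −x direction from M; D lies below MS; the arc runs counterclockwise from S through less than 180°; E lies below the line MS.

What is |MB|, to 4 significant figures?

69.38

Checks: |DB| = 13.80 ✓; ∠(DB, BE) = 90.00° ✓; |BE| = 25.00 ✓; |ME| = 68.87 ✓.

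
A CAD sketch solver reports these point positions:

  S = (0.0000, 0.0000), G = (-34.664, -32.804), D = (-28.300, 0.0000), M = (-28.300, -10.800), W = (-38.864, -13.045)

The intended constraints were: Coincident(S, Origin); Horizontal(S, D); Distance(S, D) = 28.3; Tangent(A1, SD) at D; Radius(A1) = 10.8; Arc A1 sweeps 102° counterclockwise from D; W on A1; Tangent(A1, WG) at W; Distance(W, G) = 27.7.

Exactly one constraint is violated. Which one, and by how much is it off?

Distance(W, G) = 27.7 — off by 7.50.

S = (0.00, 0.00) ✓; S.y = 0.00, D.y = 0.00 ✓; |SD| = 28.30 ✓; ∠(MD, DS) = 90.00° ✓; |MD| = 10.80 ✓; bearing(M→W) − bearing(M→D) = 102.0° ✓; |MW| = 10.80 ✓; ∠(MW, WG) = 90.00° ✓; |WG| = 20.20 ✗.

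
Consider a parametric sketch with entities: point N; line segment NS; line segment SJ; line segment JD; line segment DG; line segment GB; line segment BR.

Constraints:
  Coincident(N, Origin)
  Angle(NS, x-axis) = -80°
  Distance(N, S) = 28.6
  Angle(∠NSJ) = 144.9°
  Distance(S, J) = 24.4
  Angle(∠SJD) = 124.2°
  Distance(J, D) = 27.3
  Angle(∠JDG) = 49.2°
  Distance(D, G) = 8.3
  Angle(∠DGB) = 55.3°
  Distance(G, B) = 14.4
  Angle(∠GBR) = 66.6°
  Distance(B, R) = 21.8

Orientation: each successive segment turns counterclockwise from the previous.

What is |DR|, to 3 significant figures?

13.2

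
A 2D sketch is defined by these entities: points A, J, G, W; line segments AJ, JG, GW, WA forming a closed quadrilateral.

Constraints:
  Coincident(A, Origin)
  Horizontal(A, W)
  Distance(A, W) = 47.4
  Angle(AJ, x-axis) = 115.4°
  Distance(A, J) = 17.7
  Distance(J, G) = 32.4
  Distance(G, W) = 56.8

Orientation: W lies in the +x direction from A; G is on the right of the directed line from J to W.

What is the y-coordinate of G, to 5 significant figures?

-16.405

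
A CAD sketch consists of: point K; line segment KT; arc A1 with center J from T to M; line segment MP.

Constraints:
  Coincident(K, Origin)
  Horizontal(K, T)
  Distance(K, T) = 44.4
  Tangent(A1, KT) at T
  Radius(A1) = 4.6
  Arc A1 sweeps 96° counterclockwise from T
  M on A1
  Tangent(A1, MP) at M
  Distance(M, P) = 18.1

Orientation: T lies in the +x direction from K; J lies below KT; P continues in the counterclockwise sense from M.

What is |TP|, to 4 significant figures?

23.24

K is at the origin; KT is horizontal with |KT| = 44.4 and T on the +x side, so T = (44.40, 0.000). The tangent condition forces JT to be normal to KT, so J = T + (0, -4.6) = (44.40, -4.600). On A1, T sits at bearing 90° from J; a 96° counterclockwise sweep puts M at bearing 186°, so M = J + 4.6·(cos 186°, sin 186°) = (39.83, -5.081). A1 meets MP tangentially, so JM is at right angles to MP, so MP runs along (−sin 186°, cos 186°); with |MP| = 18.1, P = (41.72, -23.08). Then |TP| = |P − T| = 23.24.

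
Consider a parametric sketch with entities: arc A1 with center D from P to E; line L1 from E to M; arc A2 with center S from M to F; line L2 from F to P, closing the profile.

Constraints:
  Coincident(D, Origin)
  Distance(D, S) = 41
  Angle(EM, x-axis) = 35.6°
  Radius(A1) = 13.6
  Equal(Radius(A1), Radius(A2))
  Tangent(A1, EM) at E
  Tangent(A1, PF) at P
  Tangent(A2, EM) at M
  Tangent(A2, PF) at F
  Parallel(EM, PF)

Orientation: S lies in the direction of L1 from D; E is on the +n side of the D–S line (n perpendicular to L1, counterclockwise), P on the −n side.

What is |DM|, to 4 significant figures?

43.20

Tangency of A1 to both parallel lines with radius 13.6 puts E and P at D ± 13.6·n: E = (-7.917, 11.06), P = (7.917, -11.06). Equal radii place M and F the same way about S: M = S + 13.6·n = (25.42, 34.93), F = S − 13.6·n = (41.25, 12.81). Then |DM| = |M − D| = 43.20.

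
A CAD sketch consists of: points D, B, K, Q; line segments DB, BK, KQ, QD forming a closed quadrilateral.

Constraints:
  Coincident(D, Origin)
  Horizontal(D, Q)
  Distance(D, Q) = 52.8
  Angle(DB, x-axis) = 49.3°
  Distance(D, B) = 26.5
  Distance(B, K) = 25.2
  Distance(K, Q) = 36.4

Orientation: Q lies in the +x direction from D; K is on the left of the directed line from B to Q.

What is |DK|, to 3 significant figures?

51.1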